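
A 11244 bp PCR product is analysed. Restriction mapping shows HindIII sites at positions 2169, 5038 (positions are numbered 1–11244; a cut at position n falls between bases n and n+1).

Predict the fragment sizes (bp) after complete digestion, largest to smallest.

Linear molecule, 2 cuts → 3 fragments:
  2169 − 0 = 2169 bp
  5038 − 2169 = 2869 bp
  11244 − 5038 = 6206 bp
Sorted largest to smallest: 6206, 2869, 2169 bp.

6206, 2869, 2169 bp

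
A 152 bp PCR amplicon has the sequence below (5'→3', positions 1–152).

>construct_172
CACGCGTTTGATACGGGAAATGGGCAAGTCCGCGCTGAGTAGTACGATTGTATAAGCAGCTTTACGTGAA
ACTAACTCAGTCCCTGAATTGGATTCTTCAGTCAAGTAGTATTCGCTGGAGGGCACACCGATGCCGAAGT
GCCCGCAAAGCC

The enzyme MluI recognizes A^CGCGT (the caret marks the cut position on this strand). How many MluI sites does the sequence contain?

1

ACGCGT occurs starting at position 2.
MluI cuts at 1 site.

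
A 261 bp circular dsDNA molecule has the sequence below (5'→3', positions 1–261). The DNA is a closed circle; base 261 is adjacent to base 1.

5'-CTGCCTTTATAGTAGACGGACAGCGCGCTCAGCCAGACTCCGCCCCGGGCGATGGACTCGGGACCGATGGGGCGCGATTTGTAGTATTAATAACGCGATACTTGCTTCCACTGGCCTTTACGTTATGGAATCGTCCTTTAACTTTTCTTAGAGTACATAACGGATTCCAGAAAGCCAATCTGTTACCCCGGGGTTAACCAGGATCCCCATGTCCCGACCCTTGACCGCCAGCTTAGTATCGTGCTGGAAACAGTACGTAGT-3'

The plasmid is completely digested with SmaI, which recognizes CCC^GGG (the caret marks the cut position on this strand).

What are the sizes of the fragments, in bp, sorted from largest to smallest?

SmaI sites (CCCGGG) start at positions 44, 187.
SmaI cuts after base 3 of each site, so after positions 46, 189.
Circular molecule, 2 cuts → 2 fragments:
  47–189 → 143 bp
  190–261 then 1–46 → 72 + 46 = 118 bp
Sorted largest to smallest: 143, 118 bp.

143, 118 bp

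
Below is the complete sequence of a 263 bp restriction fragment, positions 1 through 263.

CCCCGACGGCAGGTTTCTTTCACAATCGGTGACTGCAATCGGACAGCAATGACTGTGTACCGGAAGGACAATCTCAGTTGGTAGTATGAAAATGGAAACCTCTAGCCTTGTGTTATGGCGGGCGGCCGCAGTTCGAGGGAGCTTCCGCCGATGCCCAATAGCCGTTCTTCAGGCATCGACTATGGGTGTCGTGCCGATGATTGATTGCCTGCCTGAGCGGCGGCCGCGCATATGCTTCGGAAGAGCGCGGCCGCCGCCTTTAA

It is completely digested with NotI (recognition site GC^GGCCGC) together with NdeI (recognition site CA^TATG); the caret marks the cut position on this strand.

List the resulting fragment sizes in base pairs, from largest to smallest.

123, 98, 18, 15, 9 bp

NotI sites (GCGGCCGC) start at positions 122, 220, 247.
NotI cuts after base 2 of each site, so after positions 123, 221, 248.
The NdeI site (CATATG) starts at position 229.
NdeI cuts after base 2 of each site, so after position 230.
Combined cut positions: 123, 221, 230, 248.
Linear molecule, 4 cuts → 5 fragments:
  1–123 → 123 bp
  124–221 → 98 bp
  222–230 → 9 bp
  231–248 → 18 bp
  249–263 → 15 bp
Sorted largest to smallest: 123, 98, 18, 15, 9 bp.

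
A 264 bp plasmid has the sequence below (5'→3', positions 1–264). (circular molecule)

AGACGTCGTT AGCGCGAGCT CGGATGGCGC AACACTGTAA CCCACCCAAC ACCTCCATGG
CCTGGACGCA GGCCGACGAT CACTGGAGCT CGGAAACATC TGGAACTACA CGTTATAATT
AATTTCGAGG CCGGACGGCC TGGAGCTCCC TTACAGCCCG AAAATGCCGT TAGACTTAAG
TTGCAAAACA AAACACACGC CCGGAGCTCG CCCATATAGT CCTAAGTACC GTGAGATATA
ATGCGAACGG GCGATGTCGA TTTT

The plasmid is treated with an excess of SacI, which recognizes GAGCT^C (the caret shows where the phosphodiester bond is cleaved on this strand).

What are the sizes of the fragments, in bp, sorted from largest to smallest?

76, 70, 61, 57 bp

SacI sites (GAGCTC) start at positions 16, 86, 143, 204.
SacI cuts after base 5 of each site (before the last base), so after positions 20, 90, 147, 208.
Circular molecule, 4 cuts → 4 fragments:
  21–90 → 70 bp
  91–147 → 57 bp
  148–208 → 61 bp
  209–264 then 1–20 → 56 + 20 = 76 bp
Sorted largest to smallest: 76, 70, 61, 57 bp.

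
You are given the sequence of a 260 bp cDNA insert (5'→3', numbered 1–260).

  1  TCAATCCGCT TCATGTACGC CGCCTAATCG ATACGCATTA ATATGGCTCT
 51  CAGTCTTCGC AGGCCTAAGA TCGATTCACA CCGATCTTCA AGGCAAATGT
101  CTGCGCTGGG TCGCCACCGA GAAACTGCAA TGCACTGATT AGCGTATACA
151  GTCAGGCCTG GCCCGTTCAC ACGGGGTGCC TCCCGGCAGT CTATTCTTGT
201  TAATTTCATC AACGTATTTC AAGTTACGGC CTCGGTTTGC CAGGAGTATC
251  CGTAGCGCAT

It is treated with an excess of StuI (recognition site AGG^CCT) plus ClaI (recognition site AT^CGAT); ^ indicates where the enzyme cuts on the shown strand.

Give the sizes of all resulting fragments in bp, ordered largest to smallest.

StuI sites (AGGCCT) start at positions 61, 154.
StuI cuts after base 3 of each site, so after positions 63, 156.
ClaI sites (ATCGAT) start at positions 27, 70.
ClaI cuts after base 2 of each site, so after positions 28, 71.
Combined cut positions: 28, 63, 71, 156.
Linear molecule, 4 cuts → 5 fragments:
  1–28 → 28 bp
  29–63 → 35 bp
  64–71 → 8 bp
  72–156 → 85 bp
  157–260 → 104 bp
Sorted largest to smallest: 104, 85, 35, 28, 8 bp.

104, 85, 35, 28, 8 bp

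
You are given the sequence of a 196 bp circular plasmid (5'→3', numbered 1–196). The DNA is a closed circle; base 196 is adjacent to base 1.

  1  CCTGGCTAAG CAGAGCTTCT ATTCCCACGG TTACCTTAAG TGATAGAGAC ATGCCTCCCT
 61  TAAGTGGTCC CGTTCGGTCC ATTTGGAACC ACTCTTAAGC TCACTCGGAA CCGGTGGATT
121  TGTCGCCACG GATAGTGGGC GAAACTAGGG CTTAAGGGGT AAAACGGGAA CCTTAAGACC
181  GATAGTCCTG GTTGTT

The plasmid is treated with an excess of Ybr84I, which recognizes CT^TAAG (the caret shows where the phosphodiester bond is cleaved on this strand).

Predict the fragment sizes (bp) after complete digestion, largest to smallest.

Ybr84I sites (CTTAAG) start at positions 35, 59, 94, 151, 172.
Ybr84I cuts after base 2 of each site, so after positions 36, 60, 95, 152, 173.
Circular molecule, 5 cuts → 5 fragments:
  37–60 → 24 bp
  61–95 → 35 bp
  96–152 → 57 bp
  153–173 → 21 bp
  174–196 then 1–36 → 23 + 36 = 59 bp
Sorted largest to smallest: 59, 57, 35, 24, 21 bp.

59, 57, 35, 24, 21 bp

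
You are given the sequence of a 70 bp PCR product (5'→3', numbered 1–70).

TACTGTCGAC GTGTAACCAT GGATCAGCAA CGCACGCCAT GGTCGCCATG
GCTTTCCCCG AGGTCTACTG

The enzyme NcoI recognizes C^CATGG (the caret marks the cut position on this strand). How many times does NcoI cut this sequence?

3

CCATGG occurs starting at positions 17, 37, 46.
NcoI cuts at 3 sites.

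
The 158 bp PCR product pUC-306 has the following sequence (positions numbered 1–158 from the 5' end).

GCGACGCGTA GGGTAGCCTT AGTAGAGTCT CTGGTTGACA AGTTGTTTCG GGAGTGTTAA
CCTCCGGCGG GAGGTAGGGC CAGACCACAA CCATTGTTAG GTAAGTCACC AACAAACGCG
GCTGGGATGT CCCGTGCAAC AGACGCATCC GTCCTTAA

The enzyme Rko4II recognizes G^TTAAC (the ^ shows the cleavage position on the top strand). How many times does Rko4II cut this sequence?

1

GTTAAC occurs starting at position 56.
Rko4II cuts at 1 site.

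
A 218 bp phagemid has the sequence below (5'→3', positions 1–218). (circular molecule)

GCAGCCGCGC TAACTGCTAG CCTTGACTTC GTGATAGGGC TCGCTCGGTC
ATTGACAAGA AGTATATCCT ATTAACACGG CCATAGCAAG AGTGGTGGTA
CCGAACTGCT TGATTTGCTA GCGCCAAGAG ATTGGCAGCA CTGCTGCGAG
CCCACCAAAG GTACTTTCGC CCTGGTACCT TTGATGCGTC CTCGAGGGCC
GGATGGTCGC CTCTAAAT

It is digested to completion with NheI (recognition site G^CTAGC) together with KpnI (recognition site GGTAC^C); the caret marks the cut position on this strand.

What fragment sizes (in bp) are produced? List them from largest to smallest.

85, 61, 56, 16 bp

NheI sites (GCTAGC) start at positions 16, 117.
NheI cuts after the first base of each site, so after positions 16, 117.
KpnI sites (GGTACC) start at positions 97, 174.
KpnI cuts after base 5 of each site (before the last base), so after positions 101, 178.
Combined cut positions: 16, 101, 117, 178.
Circular molecule, 4 cuts → 4 fragments:
  17–101 → 85 bp
  102–117 → 16 bp
  118–178 → 61 bp
  179–218 then 1–16 → 40 + 16 = 56 bp
Sorted largest to smallest: 85, 61, 56, 16 bp.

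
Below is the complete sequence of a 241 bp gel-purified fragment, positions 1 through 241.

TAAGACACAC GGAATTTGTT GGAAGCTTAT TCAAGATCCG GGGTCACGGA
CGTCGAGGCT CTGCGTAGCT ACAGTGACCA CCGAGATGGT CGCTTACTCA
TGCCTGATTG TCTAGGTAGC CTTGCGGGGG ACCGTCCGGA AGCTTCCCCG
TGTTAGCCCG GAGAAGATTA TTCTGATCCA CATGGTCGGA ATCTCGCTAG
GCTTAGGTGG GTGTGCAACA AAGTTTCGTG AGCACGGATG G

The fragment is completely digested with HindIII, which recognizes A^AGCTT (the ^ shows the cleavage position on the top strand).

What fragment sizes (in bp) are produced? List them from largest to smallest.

117, 101, 23 bp

HindIII sites (AAGCTT) start at positions 23, 140.
HindIII cuts after the first base of each site, so after positions 23, 140.
Linear molecule, 2 cuts → 3 fragments:
  1–23 → 23 bp
  24–140 → 117 bp
  141–241 → 101 bp
Sorted largest to smallest: 117, 101, 23 bp.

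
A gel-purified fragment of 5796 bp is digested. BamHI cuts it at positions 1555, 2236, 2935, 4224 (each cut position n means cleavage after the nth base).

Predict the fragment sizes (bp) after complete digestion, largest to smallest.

1572, 1555, 1289, 699, 681 bp

Linear molecule, 4 cuts → 5 fragments:
  1555 − 0 = 1555 bp
  2236 − 1555 = 681 bp
  2935 − 2236 = 699 bp
  4224 − 2935 = 1289 bp
  5796 − 4224 = 1572 bp
Sorted largest to smallest: 1572, 1555, 1289, 699, 681 bp.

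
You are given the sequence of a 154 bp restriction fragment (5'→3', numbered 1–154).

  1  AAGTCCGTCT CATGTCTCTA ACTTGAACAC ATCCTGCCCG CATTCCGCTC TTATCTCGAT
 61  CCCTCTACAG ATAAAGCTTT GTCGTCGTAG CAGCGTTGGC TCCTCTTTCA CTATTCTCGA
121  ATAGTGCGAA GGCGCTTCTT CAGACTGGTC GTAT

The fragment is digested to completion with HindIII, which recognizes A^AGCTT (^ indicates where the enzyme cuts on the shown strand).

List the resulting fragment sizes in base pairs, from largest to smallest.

80, 74 bp

The HindIII site (AAGCTT) starts at position 74.
HindIII cuts after the first base of each site, so after position 74.
Linear molecule, 1 cut → 2 fragments:
  1–74 → 74 bp
  75–154 → 80 bp
Sorted largest to smallest: 80, 74 bp.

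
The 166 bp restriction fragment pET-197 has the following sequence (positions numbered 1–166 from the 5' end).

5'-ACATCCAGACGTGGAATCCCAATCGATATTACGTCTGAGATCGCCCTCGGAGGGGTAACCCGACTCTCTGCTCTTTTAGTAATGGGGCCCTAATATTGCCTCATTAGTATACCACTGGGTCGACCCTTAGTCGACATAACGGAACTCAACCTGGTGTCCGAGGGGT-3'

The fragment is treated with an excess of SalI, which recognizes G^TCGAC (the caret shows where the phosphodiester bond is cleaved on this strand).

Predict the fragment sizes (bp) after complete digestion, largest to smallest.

119, 36, 11 bp

SalI sites (GTCGAC) start at positions 119, 130.
SalI cuts after the first base of each site, so after positions 119, 130.
Linear molecule, 2 cuts → 3 fragments:
  1–119 → 119 bp
  120–130 → 11 bp
  131–166 → 36 bp
Sorted largest to smallest: 119, 36, 11 bp.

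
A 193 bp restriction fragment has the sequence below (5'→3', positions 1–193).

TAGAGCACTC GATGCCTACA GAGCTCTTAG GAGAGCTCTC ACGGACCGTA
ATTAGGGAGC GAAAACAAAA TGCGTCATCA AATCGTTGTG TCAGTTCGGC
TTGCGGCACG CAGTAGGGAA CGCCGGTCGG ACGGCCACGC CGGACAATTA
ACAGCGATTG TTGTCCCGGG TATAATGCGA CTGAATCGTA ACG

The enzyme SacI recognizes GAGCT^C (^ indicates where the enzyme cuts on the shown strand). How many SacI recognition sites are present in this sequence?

GAGCTC occurs starting at positions 21, 33.
SacI cuts at 2 sites.

2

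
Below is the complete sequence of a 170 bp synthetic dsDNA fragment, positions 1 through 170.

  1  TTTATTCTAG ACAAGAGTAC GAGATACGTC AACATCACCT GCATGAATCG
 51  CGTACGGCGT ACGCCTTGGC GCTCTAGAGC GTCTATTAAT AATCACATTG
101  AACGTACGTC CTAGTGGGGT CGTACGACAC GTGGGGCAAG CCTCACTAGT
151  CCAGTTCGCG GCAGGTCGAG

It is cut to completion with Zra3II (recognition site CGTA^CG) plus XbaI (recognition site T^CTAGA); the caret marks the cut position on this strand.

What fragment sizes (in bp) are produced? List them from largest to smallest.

48, 46, 33, 18, 12, 7, 6 bp

Zra3II sites (CGTACG) start at positions 51, 58, 103, 121.
Zra3II cuts after base 4 of each site, so after positions 54, 61, 106, 124.
XbaI sites (TCTAGA) start at positions 6, 73.
XbaI cuts after the first base of each site, so after positions 6, 73.
Combined cut positions: 6, 54, 61, 73, 106, 124.
Linear molecule, 6 cuts → 7 fragments:
  1–6 → 6 bp
  7–54 → 48 bp
  55–61 → 7 bp
  62–73 → 12 bp
  74–106 → 33 bp
  107–124 → 18 bp
  125–170 → 46 bp
Sorted largest to smallest: 48, 46, 33, 18, 12, 7, 6 bp.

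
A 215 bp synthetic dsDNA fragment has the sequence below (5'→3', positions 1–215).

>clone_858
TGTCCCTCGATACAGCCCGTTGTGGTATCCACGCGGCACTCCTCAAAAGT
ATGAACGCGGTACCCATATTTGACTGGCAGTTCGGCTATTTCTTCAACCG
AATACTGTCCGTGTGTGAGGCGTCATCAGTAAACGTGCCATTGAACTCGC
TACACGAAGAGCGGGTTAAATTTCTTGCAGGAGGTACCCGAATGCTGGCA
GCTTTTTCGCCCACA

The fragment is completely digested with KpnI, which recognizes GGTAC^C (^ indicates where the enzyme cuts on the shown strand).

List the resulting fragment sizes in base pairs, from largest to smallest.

124, 63, 28 bp

KpnI sites (GGTACC) start at positions 59, 183.
KpnI cuts after base 5 of each site (before the last base), so after positions 63, 187.
Linear molecule, 2 cuts → 3 fragments:
  1–63 → 63 bp
  64–187 → 124 bp
  188–215 → 28 bp
Sorted largest to smallest: 124, 63, 28 bp.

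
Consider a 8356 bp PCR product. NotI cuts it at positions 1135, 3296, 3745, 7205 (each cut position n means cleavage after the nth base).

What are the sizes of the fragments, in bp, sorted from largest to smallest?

Linear molecule, 4 cuts → 5 fragments:
  1135 − 0 = 1135 bp
  3296 − 1135 = 2161 bp
  3745 − 3296 = 449 bp
  7205 − 3745 = 3460 bp
  8356 − 7205 = 1151 bp
Sorted largest to smallest: 3460, 2161, 1151, 1135, 449 bp.

3460, 2161, 1151, 1135, 449 bp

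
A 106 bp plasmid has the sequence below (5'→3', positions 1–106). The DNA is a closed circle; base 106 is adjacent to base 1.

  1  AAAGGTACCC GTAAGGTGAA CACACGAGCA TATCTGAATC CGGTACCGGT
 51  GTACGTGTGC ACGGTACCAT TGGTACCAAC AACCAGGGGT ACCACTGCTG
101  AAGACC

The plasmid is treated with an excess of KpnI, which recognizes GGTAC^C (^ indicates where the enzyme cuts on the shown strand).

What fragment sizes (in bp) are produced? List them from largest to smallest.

38, 22, 21, 16, 9 bp

KpnI sites (GGTACC) start at positions 4, 42, 63, 72, 88.
KpnI cuts after base 5 of each site (before the last base), so after positions 8, 46, 67, 76, 92.
Circular molecule, 5 cuts → 5 fragments:
  9–46 → 38 bp
  47–67 → 21 bp
  68–76 → 9 bp
  77–92 → 16 bp
  93–106 then 1–8 → 14 + 8 = 22 bp
Sorted largest to smallest: 38, 22, 21, 16, 9 bp.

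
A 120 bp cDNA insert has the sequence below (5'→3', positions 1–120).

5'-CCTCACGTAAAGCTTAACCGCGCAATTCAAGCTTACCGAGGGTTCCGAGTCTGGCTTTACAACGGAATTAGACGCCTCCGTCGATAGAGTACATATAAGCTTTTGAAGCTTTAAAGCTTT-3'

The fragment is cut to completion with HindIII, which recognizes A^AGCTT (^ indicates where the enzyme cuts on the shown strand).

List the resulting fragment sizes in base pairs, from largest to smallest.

68, 19, 10, 9, 8, 6 bp

HindIII sites (AAGCTT) start at positions 10, 29, 97, 106, 114.
HindIII cuts after the first base of each site, so after positions 10, 29, 97, 106, 114.
Linear molecule, 5 cuts → 6 fragments:
  1–10 → 10 bp
  11–29 → 19 bp
  30–97 → 68 bp
  98–106 → 9 bp
  107–114 → 8 bp
  115–120 → 6 bp
Sorted largest to smallest: 68, 19, 10, 9, 8, 6 bp.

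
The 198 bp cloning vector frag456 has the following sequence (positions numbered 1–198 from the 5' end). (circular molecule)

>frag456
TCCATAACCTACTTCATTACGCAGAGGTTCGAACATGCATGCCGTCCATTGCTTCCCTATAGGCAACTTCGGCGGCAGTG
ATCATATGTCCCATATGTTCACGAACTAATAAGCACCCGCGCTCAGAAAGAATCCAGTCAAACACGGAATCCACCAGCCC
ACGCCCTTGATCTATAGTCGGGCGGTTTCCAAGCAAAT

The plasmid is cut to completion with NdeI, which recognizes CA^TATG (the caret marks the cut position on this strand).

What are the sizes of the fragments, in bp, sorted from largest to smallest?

NdeI sites (CATATG) start at positions 83, 92.
NdeI cuts after base 2 of each site, so after positions 84, 93.
Circular molecule, 2 cuts → 2 fragments:
  85–93 → 9 bp
  94–198 then 1–84 → 105 + 84 = 189 bp
Sorted largest to smallest: 189, 9 bp.

189, 9 bp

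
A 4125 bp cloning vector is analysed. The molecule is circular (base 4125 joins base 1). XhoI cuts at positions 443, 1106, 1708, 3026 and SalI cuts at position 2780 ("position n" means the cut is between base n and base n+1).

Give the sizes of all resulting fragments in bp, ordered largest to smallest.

Combined cut positions (sorted): 443, 1106, 1708, 2780, 3026.
Circular molecule, 5 cuts → 5 fragments:
  1106 − 443 = 663 bp
  1708 − 1106 = 602 bp
  2780 − 1708 = 1072 bp
  3026 − 2780 = 246 bp
  wrap: 4125 − 3026 + 443 = 1542 bp
Sorted largest to smallest: 1542, 1072, 663, 602, 246 bp.

1542, 1072, 663, 602, 246 bp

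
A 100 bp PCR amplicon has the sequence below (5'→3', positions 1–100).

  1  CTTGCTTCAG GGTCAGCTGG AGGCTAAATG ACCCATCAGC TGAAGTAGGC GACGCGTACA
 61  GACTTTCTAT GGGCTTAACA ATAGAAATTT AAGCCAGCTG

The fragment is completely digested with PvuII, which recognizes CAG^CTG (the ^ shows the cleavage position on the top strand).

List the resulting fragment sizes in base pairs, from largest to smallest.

58, 23, 16, 3 bp

PvuII sites (CAGCTG) start at positions 14, 37, 95.
PvuII cuts after base 3 of each site, so after positions 16, 39, 97.
Linear molecule, 3 cuts → 4 fragments:
  1–16 → 16 bp
  17–39 → 23 bp
  40–97 → 58 bp
  98–100 → 3 bp
Sorted largest to smallest: 58, 23, 16, 3 bp.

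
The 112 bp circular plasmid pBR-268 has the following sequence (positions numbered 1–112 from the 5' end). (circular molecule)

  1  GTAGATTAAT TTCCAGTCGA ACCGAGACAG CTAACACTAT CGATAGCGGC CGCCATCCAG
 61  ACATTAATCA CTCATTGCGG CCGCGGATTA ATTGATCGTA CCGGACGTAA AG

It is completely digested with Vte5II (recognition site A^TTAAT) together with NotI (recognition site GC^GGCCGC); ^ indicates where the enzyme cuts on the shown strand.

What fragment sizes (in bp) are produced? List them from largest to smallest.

Vte5II sites (ATTAAT) start at positions 5, 63, 87.
Vte5II cuts after the first base of each site, so after positions 5, 63, 87.
NotI sites (GCGGCCGC) start at positions 46, 77.
NotI cuts after base 2 of each site, so after positions 47, 78.
Combined cut positions: 5, 47, 63, 78, 87.
Circular molecule, 5 cuts → 5 fragments:
  6–47 → 42 bp
  48–63 → 16 bp
  64–78 → 15 bp
  79–87 → 9 bp
  88–112 then 1–5 → 25 + 5 = 30 bp
Sorted largest to smallest: 42, 30, 16, 15, 9 bp.

42, 30, 16, 15, 9 bp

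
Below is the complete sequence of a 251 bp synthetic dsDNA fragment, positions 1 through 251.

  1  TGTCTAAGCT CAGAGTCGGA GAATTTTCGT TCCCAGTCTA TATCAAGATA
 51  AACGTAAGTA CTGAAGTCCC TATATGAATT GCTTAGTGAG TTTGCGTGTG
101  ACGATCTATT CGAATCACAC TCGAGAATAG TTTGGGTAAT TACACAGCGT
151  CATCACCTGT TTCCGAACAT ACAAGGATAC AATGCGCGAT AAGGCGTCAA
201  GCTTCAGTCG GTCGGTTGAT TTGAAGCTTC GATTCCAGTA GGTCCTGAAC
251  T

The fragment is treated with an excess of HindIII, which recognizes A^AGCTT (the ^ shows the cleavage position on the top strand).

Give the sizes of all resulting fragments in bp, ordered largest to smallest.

199, 27, 25 bp

HindIII sites (AAGCTT) start at positions 199, 224.
HindIII cuts after the first base of each site, so after positions 199, 224.
Linear molecule, 2 cuts → 3 fragments:
  1–199 → 199 bp
  200–224 → 25 bp
  225–251 → 27 bp
Sorted largest to smallest: 199, 27, 25 bp.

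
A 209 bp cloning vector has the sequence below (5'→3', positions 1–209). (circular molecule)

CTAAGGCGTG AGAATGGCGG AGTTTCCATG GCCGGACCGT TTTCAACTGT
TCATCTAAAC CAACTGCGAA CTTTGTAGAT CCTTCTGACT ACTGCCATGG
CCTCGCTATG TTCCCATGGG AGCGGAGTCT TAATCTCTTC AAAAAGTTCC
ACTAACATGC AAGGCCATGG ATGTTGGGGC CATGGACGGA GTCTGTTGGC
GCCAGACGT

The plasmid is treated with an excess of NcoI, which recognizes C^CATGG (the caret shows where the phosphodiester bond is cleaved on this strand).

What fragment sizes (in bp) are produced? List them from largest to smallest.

69, 55, 51, 19, 15 bp

NcoI sites (CCATGG) start at positions 26, 95, 114, 165, 180.
NcoI cuts after the first base of each site, so after positions 26, 95, 114, 165, 180.
Circular molecule, 5 cuts → 5 fragments:
  27–95 → 69 bp
  96–114 → 19 bp
  115–165 → 51 bp
  166–180 → 15 bp
  181–209 then 1–26 → 29 + 26 = 55 bp
Sorted largest to smallest: 69, 55, 51, 19, 15 bp.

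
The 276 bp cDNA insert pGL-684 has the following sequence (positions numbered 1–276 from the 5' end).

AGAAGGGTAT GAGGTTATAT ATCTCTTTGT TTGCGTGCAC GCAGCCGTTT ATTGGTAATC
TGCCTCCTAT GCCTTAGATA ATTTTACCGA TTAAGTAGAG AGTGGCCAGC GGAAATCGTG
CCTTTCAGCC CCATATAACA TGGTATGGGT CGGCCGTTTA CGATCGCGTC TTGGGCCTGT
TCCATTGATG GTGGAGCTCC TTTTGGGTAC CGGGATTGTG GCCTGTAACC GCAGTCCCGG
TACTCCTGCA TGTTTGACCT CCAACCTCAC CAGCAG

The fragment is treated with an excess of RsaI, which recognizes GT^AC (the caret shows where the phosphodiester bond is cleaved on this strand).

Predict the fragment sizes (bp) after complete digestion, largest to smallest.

208, 35, 33 bp

RsaI sites (GTAC) start at positions 207, 240.
RsaI cuts after base 2 of each site, so after positions 208, 241.
Linear molecule, 2 cuts → 3 fragments:
  1–208 → 208 bp
  209–241 → 33 bp
  242–276 → 35 bp
Sorted largest to smallest: 208, 35, 33 bp.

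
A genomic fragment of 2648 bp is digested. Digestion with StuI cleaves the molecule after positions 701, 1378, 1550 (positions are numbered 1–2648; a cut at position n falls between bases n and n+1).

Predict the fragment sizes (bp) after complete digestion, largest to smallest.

Linear molecule, 3 cuts → 4 fragments:
  701 − 0 = 701 bp
  1378 − 701 = 677 bp
  1550 − 1378 = 172 bp
  2648 − 1550 = 1098 bp
Sorted largest to smallest: 1098, 701, 677, 172 bp.

1098, 701, 677, 172 bp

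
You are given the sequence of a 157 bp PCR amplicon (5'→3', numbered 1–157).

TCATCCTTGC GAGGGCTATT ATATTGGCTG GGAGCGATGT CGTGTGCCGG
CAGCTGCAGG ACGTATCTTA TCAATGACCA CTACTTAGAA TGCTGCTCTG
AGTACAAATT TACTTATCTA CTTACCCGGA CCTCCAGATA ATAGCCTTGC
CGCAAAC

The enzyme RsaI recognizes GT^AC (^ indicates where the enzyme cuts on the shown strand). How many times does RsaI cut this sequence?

GTAC occurs starting at position 102.
RsaI cuts at 1 site.

1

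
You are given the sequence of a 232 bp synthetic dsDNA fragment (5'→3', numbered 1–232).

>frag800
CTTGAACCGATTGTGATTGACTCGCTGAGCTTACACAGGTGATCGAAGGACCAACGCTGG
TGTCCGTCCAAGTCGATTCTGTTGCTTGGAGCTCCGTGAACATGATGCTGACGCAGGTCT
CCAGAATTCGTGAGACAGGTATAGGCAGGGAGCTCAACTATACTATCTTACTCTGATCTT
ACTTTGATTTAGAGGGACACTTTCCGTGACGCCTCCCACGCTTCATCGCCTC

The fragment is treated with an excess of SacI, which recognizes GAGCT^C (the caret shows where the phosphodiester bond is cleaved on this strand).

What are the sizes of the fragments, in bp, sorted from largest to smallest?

93, 78, 61 bp

SacI sites (GAGCTC) start at positions 89, 150.
SacI cuts after base 5 of each site (before the last base), so after positions 93, 154.
Linear molecule, 2 cuts → 3 fragments:
  1–93 → 93 bp
  94–154 → 61 bp
  155–232 → 78 bp
Sorted largest to smallest: 93, 78, 61 bp.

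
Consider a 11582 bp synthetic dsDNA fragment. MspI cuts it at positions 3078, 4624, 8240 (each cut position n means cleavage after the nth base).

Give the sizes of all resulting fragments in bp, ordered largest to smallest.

3616, 3342, 3078, 1546 bp

Linear molecule, 3 cuts → 4 fragments:
  3078 − 0 = 3078 bp
  4624 − 3078 = 1546 bp
  8240 − 4624 = 3616 bp
  11582 − 8240 = 3342 bp
Sorted largest to smallest: 3616, 3342, 3078, 1546 bp.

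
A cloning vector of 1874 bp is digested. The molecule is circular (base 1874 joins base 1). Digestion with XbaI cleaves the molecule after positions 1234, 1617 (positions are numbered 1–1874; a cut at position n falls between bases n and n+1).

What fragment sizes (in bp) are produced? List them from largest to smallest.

1491, 383 bp

Circular molecule, 2 cuts → 2 fragments:
  1617 − 1234 = 383 bp
  wrap: 1874 − 1617 + 1234 = 1491 bp
Sorted largest to smallest: 1491, 383 bp.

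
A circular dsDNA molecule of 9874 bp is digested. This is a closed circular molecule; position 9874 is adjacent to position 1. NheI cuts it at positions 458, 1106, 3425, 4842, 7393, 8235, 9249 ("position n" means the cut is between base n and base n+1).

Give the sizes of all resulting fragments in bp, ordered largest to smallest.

Circular molecule, 7 cuts → 7 fragments:
  1106 − 458 = 648 bp
  3425 − 1106 = 2319 bp
  4842 − 3425 = 1417 bp
  7393 − 4842 = 2551 bp
  8235 − 7393 = 842 bp
  9249 − 8235 = 1014 bp
  wrap: 9874 − 9249 + 458 = 1083 bp
Sorted largest to smallest: 2551, 2319, 1417, 1083, 1014, 842, 648 bp.

2551, 2319, 1417, 1083, 1014, 842, 648 bp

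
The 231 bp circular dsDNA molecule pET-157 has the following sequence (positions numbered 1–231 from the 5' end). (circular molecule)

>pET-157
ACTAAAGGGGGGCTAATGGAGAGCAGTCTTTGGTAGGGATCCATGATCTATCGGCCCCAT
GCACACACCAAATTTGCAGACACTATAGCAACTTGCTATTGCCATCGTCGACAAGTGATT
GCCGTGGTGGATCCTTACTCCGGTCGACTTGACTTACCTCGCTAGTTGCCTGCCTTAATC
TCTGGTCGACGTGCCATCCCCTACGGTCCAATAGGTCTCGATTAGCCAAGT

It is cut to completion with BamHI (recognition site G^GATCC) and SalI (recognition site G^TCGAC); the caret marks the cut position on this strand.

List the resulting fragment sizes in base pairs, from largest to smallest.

BamHI sites (GGATCC) start at positions 37, 129.
BamHI cuts after the first base of each site, so after positions 37, 129.
SalI sites (GTCGAC) start at positions 107, 143, 185.
SalI cuts after the first base of each site, so after positions 107, 143, 185.
Combined cut positions: 37, 107, 129, 143, 185.
Circular molecule, 5 cuts → 5 fragments:
  38–107 → 70 bp
  108–129 → 22 bp
  130–143 → 14 bp
  144–185 → 42 bp
  186–231 then 1–37 → 46 + 37 = 83 bp
Sorted largest to smallest: 83, 70, 42, 22, 14 bp.

83, 70, 42, 22, 14 bp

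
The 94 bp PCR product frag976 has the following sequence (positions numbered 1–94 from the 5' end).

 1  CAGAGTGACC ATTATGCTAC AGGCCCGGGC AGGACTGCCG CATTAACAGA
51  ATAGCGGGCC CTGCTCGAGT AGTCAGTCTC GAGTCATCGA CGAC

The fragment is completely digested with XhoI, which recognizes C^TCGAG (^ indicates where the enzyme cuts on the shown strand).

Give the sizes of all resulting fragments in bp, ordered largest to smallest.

XhoI sites (CTCGAG) start at positions 64, 78.
XhoI cuts after the first base of each site, so after positions 64, 78.
Linear molecule, 2 cuts → 3 fragments:
  1–64 → 64 bp
  65–78 → 14 bp
  79–94 → 16 bp
Sorted largest to smallest: 64, 16, 14 bp.

64, 16, 14 bp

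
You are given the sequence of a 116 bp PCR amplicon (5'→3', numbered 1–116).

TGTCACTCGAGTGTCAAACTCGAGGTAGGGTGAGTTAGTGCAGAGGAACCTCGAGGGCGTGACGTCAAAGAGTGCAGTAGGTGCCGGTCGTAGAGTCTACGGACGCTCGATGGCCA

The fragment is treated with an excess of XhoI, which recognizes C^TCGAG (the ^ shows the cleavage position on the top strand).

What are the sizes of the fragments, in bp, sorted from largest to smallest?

XhoI sites (CTCGAG) start at positions 6, 19, 50.
XhoI cuts after the first base of each site, so after positions 6, 19, 50.
Linear molecule, 3 cuts → 4 fragments:
  1–6 → 6 bp
  7–19 → 13 bp
  20–50 → 31 bp
  51–116 → 66 bp
Sorted largest to smallest: 66, 31, 13, 6 bp.

66, 31, 13, 6 bp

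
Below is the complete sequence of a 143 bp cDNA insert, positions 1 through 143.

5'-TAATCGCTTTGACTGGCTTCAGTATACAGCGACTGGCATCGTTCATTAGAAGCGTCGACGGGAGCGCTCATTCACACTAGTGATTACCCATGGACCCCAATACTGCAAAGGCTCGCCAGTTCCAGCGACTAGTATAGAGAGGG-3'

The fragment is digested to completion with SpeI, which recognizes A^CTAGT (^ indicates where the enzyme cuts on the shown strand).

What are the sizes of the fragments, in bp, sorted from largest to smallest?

SpeI sites (ACTAGT) start at positions 76, 128.
SpeI cuts after the first base of each site, so after positions 76, 128.
Linear molecule, 2 cuts → 3 fragments:
  1–76 → 76 bp
  77–128 → 52 bp
  129–143 → 15 bp
Sorted largest to smallest: 76, 52, 15 bp.

76, 52, 15 bp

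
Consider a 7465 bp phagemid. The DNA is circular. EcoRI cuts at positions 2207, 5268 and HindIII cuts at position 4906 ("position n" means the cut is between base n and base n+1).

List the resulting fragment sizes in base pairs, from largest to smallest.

Combined cut positions (sorted): 2207, 4906, 5268.
Circular molecule, 3 cuts → 3 fragments:
  4906 − 2207 = 2699 bp
  5268 − 4906 = 362 bp
  wrap: 7465 − 5268 + 2207 = 4404 bp
Sorted largest to smallest: 4404, 2699, 362 bp.

4404, 2699, 362 bp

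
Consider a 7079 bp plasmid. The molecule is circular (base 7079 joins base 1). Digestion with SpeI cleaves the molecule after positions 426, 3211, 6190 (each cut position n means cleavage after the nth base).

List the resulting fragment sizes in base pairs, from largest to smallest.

2979, 2785, 1315 bp

Circular molecule, 3 cuts → 3 fragments:
  3211 − 426 = 2785 bp
  6190 − 3211 = 2979 bp
  wrap: 7079 − 6190 + 426 = 1315 bp
Sorted largest to smallest: 2979, 2785, 1315 bp.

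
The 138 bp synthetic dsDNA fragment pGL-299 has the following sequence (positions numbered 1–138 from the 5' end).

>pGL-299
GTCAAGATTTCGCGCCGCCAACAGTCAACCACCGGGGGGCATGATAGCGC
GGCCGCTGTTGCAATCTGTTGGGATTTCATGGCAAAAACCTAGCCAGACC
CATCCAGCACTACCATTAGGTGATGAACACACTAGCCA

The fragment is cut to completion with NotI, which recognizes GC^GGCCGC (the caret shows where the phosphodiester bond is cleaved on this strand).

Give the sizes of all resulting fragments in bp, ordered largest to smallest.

The NotI site (GCGGCCGC) starts at position 49.
NotI cuts after base 2 of each site, so after position 50.
Linear molecule, 1 cut → 2 fragments:
  1–50 → 50 bp
  51–138 → 88 bp
Sorted largest to smallest: 88, 50 bp.

88, 50 bp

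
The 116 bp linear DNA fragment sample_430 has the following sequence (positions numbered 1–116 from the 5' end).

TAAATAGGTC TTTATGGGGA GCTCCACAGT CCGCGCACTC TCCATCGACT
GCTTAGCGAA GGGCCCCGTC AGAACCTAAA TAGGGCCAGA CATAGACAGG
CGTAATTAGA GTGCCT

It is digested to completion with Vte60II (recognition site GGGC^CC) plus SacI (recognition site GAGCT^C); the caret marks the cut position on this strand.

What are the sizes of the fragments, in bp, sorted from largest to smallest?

The Vte60II site (GGGCCC) starts at position 61.
Vte60II cuts after base 4 of each site, so after position 64.
The SacI site (GAGCTC) starts at position 19.
SacI cuts after base 5 of each site (before the last base), so after position 23.
Combined cut positions: 23, 64.
Linear molecule, 2 cuts → 3 fragments:
  1–23 → 23 bp
  24–64 → 41 bp
  65–116 → 52 bp
Sorted largest to smallest: 52, 41, 23 bp.

52, 41, 23 bp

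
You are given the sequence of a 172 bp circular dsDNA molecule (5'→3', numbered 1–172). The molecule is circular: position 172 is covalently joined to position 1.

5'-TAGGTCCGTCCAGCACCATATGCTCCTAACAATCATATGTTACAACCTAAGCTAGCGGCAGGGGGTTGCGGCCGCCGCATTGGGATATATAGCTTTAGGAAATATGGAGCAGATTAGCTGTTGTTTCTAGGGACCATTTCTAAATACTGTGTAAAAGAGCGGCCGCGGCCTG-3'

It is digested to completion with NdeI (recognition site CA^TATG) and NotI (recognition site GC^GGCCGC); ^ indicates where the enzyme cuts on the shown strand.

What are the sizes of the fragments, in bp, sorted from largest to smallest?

NdeI sites (CATATG) start at positions 17, 34.
NdeI cuts after base 2 of each site, so after positions 18, 35.
NotI sites (GCGGCCGC) start at positions 68, 159.
NotI cuts after base 2 of each site, so after positions 69, 160.
Combined cut positions: 18, 35, 69, 160.
Circular molecule, 4 cuts → 4 fragments:
  19–35 → 17 bp
  36–69 → 34 bp
  70–160 → 91 bp
  161–172 then 1–18 → 12 + 18 = 30 bp
Sorted largest to smallest: 91, 34, 30, 17 bp.

91, 34, 30, 17 bp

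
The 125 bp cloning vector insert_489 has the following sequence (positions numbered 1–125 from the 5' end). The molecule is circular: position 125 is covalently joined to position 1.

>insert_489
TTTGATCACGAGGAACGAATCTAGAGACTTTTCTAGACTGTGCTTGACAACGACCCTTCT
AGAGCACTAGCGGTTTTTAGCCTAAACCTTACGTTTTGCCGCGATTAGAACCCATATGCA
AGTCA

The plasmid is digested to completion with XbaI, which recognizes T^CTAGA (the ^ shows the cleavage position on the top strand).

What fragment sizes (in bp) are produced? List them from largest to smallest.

87, 26, 12 bp

XbaI sites (TCTAGA) start at positions 20, 32, 58.
XbaI cuts after the first base of each site, so after positions 20, 32, 58.
Circular molecule, 3 cuts → 3 fragments:
  21–32 → 12 bp
  33–58 → 26 bp
  59–125 then 1–20 → 67 + 20 = 87 bp
Sorted largest to smallest: 87, 26, 12 bp.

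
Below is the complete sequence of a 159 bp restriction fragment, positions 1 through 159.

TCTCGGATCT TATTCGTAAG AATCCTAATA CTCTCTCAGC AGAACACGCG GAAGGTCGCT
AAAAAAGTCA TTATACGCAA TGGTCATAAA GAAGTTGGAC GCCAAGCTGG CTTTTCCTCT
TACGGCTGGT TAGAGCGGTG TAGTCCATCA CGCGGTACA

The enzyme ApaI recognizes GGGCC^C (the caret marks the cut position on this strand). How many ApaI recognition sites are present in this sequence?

No occurrence of GGGCCC is present in the sequence.
ApaI does not cut: 0 sites.

0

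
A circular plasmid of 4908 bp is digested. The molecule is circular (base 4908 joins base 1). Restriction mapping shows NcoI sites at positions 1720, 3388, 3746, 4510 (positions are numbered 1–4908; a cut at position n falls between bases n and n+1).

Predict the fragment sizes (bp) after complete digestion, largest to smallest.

2118, 1668, 764, 358 bp

Circular molecule, 4 cuts → 4 fragments:
  3388 − 1720 = 1668 bp
  3746 − 3388 = 358 bp
  4510 − 3746 = 764 bp
  wrap: 4908 − 4510 + 1720 = 2118 bp
Sorted largest to smallest: 2118, 1668, 764, 358 bp.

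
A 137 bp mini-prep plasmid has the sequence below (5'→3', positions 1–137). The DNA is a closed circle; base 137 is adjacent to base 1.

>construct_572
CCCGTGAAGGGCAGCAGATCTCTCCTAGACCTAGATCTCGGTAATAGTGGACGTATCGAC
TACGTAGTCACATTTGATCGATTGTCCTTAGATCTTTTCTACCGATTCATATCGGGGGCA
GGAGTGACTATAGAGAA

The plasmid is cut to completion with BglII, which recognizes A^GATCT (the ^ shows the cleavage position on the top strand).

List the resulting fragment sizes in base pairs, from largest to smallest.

BglII sites (AGATCT) start at positions 16, 33, 90.
BglII cuts after the first base of each site, so after positions 16, 33, 90.
Circular molecule, 3 cuts → 3 fragments:
  17–33 → 17 bp
  34–90 → 57 bp
  91–137 then 1–16 → 47 + 16 = 63 bp
Sorted largest to smallest: 63, 57, 17 bp.

63, 57, 17 bp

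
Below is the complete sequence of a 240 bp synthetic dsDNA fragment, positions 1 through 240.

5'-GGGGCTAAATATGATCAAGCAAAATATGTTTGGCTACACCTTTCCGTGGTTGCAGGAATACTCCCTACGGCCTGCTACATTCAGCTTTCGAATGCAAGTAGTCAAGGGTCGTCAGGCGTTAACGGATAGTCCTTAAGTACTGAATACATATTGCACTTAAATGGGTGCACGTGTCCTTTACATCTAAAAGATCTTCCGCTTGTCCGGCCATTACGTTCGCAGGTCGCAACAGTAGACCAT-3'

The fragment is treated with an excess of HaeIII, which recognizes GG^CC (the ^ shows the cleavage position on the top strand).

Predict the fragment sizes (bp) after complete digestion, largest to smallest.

HaeIII sites (GGCC) start at positions 69, 206.
HaeIII cuts after base 2 of each site, so after positions 70, 207.
Linear molecule, 2 cuts → 3 fragments:
  1–70 → 70 bp
  71–207 → 137 bp
  208–240 → 33 bp
Sorted largest to smallest: 137, 70, 33 bp.

137, 70, 33 bp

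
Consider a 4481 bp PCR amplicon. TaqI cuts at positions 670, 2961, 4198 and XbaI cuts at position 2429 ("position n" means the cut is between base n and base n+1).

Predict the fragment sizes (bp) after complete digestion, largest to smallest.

Combined cut positions (sorted): 670, 2429, 2961, 4198.
Linear molecule, 4 cuts → 5 fragments:
  670 − 0 = 670 bp
  2429 − 670 = 1759 bp
  2961 − 2429 = 532 bp
  4198 − 2961 = 1237 bp
  4481 − 4198 = 283 bp
Sorted largest to smallest: 1759, 1237, 670, 532, 283 bp.

1759, 1237, 670, 532, 283 bp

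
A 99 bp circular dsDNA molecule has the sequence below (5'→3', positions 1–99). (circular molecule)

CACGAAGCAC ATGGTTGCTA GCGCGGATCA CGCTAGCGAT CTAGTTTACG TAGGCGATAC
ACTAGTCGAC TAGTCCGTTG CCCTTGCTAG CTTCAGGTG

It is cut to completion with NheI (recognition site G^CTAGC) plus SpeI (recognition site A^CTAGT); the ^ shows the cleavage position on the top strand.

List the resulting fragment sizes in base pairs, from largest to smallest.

NheI sites (GCTAGC) start at positions 17, 32, 86.
NheI cuts after the first base of each site, so after positions 17, 32, 86.
SpeI sites (ACTAGT) start at positions 61, 69.
SpeI cuts after the first base of each site, so after positions 61, 69.
Combined cut positions: 17, 32, 61, 69, 86.
Circular molecule, 5 cuts → 5 fragments:
  18–32 → 15 bp
  33–61 → 29 bp
  62–69 → 8 bp
  70–86 → 17 bp
  87–99 then 1–17 → 13 + 17 = 30 bp
Sorted largest to smallest: 30, 29, 17, 15, 8 bp.

30, 29, 17, 15, 8 bp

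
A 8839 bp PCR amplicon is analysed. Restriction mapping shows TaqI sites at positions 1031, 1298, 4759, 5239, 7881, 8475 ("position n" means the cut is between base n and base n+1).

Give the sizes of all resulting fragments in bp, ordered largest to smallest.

Linear molecule, 6 cuts → 7 fragments:
  1031 − 0 = 1031 bp
  1298 − 1031 = 267 bp
  4759 − 1298 = 3461 bp
  5239 − 4759 = 480 bp
  7881 − 5239 = 2642 bp
  8475 − 7881 = 594 bp
  8839 − 8475 = 364 bp
Sorted largest to smallest: 3461, 2642, 1031, 594, 480, 364, 267 bp.

3461, 2642, 1031, 594, 480, 364, 267 bp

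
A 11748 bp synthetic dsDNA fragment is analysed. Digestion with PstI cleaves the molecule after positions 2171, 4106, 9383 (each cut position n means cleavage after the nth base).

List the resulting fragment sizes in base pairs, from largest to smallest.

5277, 2365, 2171, 1935 bp

Linear molecule, 3 cuts → 4 fragments:
  2171 − 0 = 2171 bp
  4106 − 2171 = 1935 bp
  9383 − 4106 = 5277 bp
  11748 − 9383 = 2365 bp
Sorted largest to smallest: 5277, 2365, 2171, 1935 bp.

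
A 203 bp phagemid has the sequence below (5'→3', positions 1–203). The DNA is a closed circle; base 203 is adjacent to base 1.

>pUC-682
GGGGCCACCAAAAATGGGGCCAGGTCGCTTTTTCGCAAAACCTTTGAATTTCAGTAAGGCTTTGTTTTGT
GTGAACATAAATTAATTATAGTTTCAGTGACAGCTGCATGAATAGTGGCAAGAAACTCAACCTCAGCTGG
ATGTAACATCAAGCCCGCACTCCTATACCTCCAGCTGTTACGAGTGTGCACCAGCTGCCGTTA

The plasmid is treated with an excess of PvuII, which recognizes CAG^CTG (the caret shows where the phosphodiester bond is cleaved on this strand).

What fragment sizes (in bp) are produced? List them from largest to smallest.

PvuII sites (CAGCTG) start at positions 101, 134, 172, 192.
PvuII cuts after base 3 of each site, so after positions 103, 136, 174, 194.
Circular molecule, 4 cuts → 4 fragments:
  104–136 → 33 bp
  137–174 → 38 bp
  175–194 → 20 bp
  195–203 then 1–103 → 9 + 103 = 112 bp
Sorted largest to smallest: 112, 38, 33, 20 bp.

112, 38, 33, 20 bp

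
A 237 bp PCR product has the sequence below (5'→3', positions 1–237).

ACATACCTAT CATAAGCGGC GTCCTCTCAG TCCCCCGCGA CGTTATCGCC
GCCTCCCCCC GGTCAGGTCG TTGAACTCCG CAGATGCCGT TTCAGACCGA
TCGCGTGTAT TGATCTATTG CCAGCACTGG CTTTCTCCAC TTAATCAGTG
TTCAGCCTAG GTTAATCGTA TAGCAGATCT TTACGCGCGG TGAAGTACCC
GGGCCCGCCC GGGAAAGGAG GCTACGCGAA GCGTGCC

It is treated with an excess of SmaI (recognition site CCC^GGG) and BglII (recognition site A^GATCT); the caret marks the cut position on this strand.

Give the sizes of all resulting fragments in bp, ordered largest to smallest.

175, 27, 25, 10 bp

SmaI sites (CCCGGG) start at positions 198, 208.
SmaI cuts after base 3 of each site, so after positions 200, 210.
The BglII site (AGATCT) starts at position 175.
BglII cuts after the first base of each site, so after position 175.
Combined cut positions: 175, 200, 210.
Linear molecule, 3 cuts → 4 fragments:
  1–175 → 175 bp
  176–200 → 25 bp
  201–210 → 10 bp
  211–237 → 27 bp
Sorted largest to smallest: 175, 27, 25, 10 bp.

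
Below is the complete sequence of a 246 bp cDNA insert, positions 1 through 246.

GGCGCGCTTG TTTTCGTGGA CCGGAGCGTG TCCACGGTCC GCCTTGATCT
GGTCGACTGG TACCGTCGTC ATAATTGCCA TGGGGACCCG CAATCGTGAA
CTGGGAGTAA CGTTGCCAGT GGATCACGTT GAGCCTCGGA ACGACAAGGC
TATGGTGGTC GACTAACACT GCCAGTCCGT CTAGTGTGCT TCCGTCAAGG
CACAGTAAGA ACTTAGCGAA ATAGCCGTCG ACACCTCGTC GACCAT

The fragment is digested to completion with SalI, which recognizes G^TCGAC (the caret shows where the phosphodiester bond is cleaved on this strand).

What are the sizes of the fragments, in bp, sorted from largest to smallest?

SalI sites (GTCGAC) start at positions 52, 158, 227, 238.
SalI cuts after the first base of each site, so after positions 52, 158, 227, 238.
Linear molecule, 4 cuts → 5 fragments:
  1–52 → 52 bp
  53–158 → 106 bp
  159–227 → 69 bp
  228–238 → 11 bp
  239–246 → 8 bp
Sorted largest to smallest: 106, 69, 52, 11, 8 bp.

106, 69, 52, 11, 8 bp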